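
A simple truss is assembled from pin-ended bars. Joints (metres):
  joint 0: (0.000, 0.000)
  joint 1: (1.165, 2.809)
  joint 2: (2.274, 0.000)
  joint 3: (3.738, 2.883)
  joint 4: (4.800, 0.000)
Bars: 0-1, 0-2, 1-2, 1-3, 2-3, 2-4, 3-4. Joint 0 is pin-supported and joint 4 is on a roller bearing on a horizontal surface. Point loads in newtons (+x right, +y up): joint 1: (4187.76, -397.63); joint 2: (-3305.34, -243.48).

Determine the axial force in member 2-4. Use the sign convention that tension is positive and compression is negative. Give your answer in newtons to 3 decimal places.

980.801

N=5 nodes, M=7 members, R=3 reactions → 2N=10, M+R=10
member 0 (0-1): L=3.0410, (cx,cy)=(0.3831,0.9237)
member 1 (0-2): L=2.2740, (cx,cy)=(1.0000,0.0000)
member 2 (1-2): L=3.0200, (cx,cy)=(0.3672,-0.9301)
member 3 (1-3): L=2.5741, (cx,cy)=(0.9996,0.0287)
member 4 (2-3): L=3.2334, (cx,cy)=(0.4528,0.8916)
member 5 (2-4): L=2.5260, (cx,cy)=(1.0000,0.0000)
member 6 (3-4): L=3.0724, (cx,cy)=(0.3457,-0.9384)
solve A·x = −loads:
  F[0-1] = +2188.4174 N (tension)
  F[0-2] = +44.0435 N (tension)
  F[1-2] = -2673.9973 N (compression)
  F[1-3] = -2368.4190 N (compression)
  F[2-3] = +3062.5571 N (tension)
  F[2-4] = +980.8006 N (tension)
  F[3-4] = -2837.4711 N (compression)
  Rx@0 = -882.4200 N
  Ry@0 = -2021.4588 N
  Ry@4 = +2662.5688 N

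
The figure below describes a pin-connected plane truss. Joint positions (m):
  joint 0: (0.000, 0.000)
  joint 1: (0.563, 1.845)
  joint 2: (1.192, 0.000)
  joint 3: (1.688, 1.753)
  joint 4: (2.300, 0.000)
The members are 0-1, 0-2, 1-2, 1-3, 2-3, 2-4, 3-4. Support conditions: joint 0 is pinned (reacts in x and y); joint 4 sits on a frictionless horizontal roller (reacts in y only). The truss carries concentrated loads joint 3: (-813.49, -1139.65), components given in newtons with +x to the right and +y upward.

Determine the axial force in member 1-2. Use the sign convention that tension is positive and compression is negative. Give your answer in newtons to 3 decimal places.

1028.462

N=5 nodes, M=7 members, R=3 reactions → 2N=10, M+R=10
member 0 (0-1): L=1.9290, (cx,cy)=(0.2919,0.9565)
member 1 (0-2): L=1.1920, (cx,cy)=(1.0000,0.0000)
member 2 (1-2): L=1.9493, (cx,cy)=(0.3227,-0.9465)
member 3 (1-3): L=1.1288, (cx,cy)=(0.9967,-0.0815)
member 4 (2-3): L=1.8218, (cx,cy)=(0.2723,0.9622)
member 5 (2-4): L=1.1080, (cx,cy)=(1.0000,0.0000)
member 6 (3-4): L=1.8568, (cx,cy)=(0.3296,-0.9441)
solve A·x = −loads:
  F[0-1] = -965.2957 N (compression)
  F[0-2] = -531.7560 N (compression)
  F[1-2] = +1028.4618 N (tension)
  F[1-3] = -615.6509 N (compression)
  F[2-3] = -1011.6614 N (compression)
  F[2-4] = +75.5428 N (tension)
  F[3-4] = -229.1907 N (compression)
  Rx@0 = +813.4900 N
  Ry@0 = +923.2669 N
  Ry@4 = +216.3831 N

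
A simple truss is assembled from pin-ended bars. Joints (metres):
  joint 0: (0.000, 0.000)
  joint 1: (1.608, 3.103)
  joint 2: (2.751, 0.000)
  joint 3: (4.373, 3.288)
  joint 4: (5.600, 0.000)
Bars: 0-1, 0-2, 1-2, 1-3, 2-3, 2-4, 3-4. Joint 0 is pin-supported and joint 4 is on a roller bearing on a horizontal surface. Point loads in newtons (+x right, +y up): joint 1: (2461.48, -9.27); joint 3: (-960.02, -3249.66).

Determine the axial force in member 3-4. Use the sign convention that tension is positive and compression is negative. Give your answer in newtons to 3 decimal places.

-3565.576

N=5 nodes, M=7 members, R=3 reactions → 2N=10, M+R=10
member 0 (0-1): L=3.4949, (cx,cy)=(0.4601,0.8879)
member 1 (0-2): L=2.7510, (cx,cy)=(1.0000,0.0000)
member 2 (1-2): L=3.3068, (cx,cy)=(0.3456,-0.9384)
member 3 (1-3): L=2.7712, (cx,cy)=(0.9978,0.0668)
member 4 (2-3): L=3.6663, (cx,cy)=(0.4424,0.8968)
member 5 (2-4): L=2.8490, (cx,cy)=(1.0000,0.0000)
member 6 (3-4): L=3.5095, (cx,cy)=(0.3496,-0.9369)
solve A·x = −loads:
  F[0-1] = +91.9314 N (tension)
  F[0-2] = +1459.1624 N (tension)
  F[1-2] = -262.8783 N (compression)
  F[1-3] = -2333.5244 N (compression)
  F[2-3] = +275.0574 N (tension)
  F[2-4] = +1246.6114 N (tension)
  F[3-4] = -3565.5762 N (compression)
  Rx@0 = -1501.4600 N
  Ry@0 = -81.6229 N
  Ry@4 = +3340.5529 N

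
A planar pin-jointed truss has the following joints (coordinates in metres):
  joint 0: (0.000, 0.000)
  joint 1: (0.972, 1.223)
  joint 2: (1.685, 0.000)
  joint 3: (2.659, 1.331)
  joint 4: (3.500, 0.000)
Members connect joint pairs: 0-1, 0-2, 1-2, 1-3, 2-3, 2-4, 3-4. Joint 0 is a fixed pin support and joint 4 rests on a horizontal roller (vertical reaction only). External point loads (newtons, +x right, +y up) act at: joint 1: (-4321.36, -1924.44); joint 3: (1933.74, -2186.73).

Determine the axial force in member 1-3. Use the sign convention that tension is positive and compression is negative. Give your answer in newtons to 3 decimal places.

N=5 nodes, M=7 members, R=3 reactions → 2N=10, M+R=10
member 0 (0-1): L=1.5622, (cx,cy)=(0.6222,0.7829)
member 1 (0-2): L=1.6850, (cx,cy)=(1.0000,0.0000)
member 2 (1-2): L=1.4157, (cx,cy)=(0.5037,-0.8639)
member 3 (1-3): L=1.6905, (cx,cy)=(0.9980,0.0639)
member 4 (2-3): L=1.6493, (cx,cy)=(0.5905,0.8070)
member 5 (2-4): L=1.8150, (cx,cy)=(1.0000,0.0000)
member 6 (3-4): L=1.5744, (cx,cy)=(0.5342,-0.8454)
solve A·x = −loads:
  F[0-1] = -3436.1921 N (compression)
  F[0-2] = -249.6425 N (compression)
  F[1-2] = +1010.3288 N (tension)
  F[1-3] = +1677.9569 N (tension)
  F[2-3] = -1081.5710 N (compression)
  F[2-4] = +897.9312 N (tension)
  F[3-4] = -1681.0146 N (compression)
  Rx@0 = +2387.6200 N
  Ry@0 = +2690.0685 N
  Ry@4 = +1421.1015 N

1677.957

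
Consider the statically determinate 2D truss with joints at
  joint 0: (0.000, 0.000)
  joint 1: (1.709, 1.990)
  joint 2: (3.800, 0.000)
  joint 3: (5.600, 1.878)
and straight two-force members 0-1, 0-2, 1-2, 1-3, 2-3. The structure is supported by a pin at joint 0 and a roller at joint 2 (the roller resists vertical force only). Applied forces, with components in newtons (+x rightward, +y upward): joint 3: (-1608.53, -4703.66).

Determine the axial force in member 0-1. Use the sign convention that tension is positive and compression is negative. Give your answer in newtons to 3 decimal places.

N=4 nodes, M=5 members, R=3 reactions → 2N=8, M+R=8
member 0 (0-1): L=2.6231, (cx,cy)=(0.6515,0.7586)
member 1 (0-2): L=3.8000, (cx,cy)=(1.0000,0.0000)
member 2 (1-2): L=2.8866, (cx,cy)=(0.7244,-0.6894)
member 3 (1-3): L=3.8926, (cx,cy)=(0.9996,-0.0288)
member 4 (2-3): L=2.6013, (cx,cy)=(0.6920,0.7219)
solve A·x = −loads:
  F[0-1] = +1889.0410 N (tension)
  F[0-2] = -2839.2651 N (compression)
  F[1-2] = -2196.5967 N (compression)
  F[1-3] = +2823.0857 N (tension)
  F[2-3] = -6402.7920 N (compression)
  Rx@0 = +1608.5300 N
  Ry@0 = -1433.0970 N
  Ry@2 = +6136.7570 N

1889.041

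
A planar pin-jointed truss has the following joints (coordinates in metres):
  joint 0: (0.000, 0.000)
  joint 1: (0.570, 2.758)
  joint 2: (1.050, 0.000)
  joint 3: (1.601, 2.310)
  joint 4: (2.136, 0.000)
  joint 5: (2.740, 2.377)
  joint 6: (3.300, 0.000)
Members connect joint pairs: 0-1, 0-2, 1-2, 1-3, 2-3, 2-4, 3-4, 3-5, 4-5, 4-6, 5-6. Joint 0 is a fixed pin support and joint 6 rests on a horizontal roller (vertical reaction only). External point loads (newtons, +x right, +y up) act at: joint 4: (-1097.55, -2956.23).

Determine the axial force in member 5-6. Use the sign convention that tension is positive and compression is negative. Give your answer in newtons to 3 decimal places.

N=7 nodes, M=11 members, R=3 reactions → 2N=14, M+R=14
member 0 (0-1): L=2.8163, (cx,cy)=(0.2024,0.9793)
member 1 (0-2): L=1.0500, (cx,cy)=(1.0000,0.0000)
member 2 (1-2): L=2.7995, (cx,cy)=(0.1715,-0.9852)
member 3 (1-3): L=1.1241, (cx,cy)=(0.9172,-0.3985)
member 4 (2-3): L=2.3748, (cx,cy)=(0.2320,0.9727)
member 5 (2-4): L=1.0860, (cx,cy)=(1.0000,0.0000)
member 6 (3-4): L=2.3711, (cx,cy)=(0.2256,-0.9742)
member 7 (3-5): L=1.1410, (cx,cy)=(0.9983,0.0587)
member 8 (4-5): L=2.4525, (cx,cy)=(0.2463,0.9692)
member 9 (4-6): L=1.1640, (cx,cy)=(1.0000,0.0000)
member 10 (5-6): L=2.4421, (cx,cy)=(0.2293,-0.9734)
solve A·x = −loads:
  F[0-1] = -1064.7795 N (compression)
  F[0-2] = -882.0448 N (compression)
  F[1-2] = +1247.8361 N (tension)
  F[1-3] = -468.2540 N (compression)
  F[2-3] = -1263.8454 N (compression)
  F[2-4] = -374.8524 N (compression)
  F[3-4] = +1012.9073 N (tension)
  F[3-5] = -952.8837 N (compression)
  F[4-5] = +2032.0290 N (tension)
  F[4-6] = +450.8005 N (tension)
  F[5-6] = -1965.8723 N (compression)
  Rx@0 = +1097.5500 N
  Ry@0 = +1042.7429 N
  Ry@6 = +1913.4871 N

-1965.872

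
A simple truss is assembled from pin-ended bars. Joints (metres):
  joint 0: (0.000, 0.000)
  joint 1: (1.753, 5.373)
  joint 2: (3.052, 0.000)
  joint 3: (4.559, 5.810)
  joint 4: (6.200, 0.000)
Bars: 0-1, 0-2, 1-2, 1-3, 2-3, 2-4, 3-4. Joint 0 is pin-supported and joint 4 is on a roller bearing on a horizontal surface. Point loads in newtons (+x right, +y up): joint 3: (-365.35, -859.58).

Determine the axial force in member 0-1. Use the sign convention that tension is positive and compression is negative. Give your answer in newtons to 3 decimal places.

N=5 nodes, M=7 members, R=3 reactions → 2N=10, M+R=10
member 0 (0-1): L=5.6517, (cx,cy)=(0.3102,0.9507)
member 1 (0-2): L=3.0520, (cx,cy)=(1.0000,0.0000)
member 2 (1-2): L=5.5278, (cx,cy)=(0.2350,-0.9720)
member 3 (1-3): L=2.8398, (cx,cy)=(0.9881,0.1539)
member 4 (2-3): L=6.0023, (cx,cy)=(0.2511,0.9680)
member 5 (2-4): L=3.1480, (cx,cy)=(1.0000,0.0000)
member 6 (3-4): L=6.0373, (cx,cy)=(0.2718,-0.9624)
solve A·x = −loads:
  F[0-1] = -599.4436 N (compression)
  F[0-2] = -179.4205 N (compression)
  F[1-2] = +536.3143 N (tension)
  F[1-3] = -315.7207 N (compression)
  F[2-3] = -538.5462 N (compression)
  F[2-4] = +81.8241 N (tension)
  F[3-4] = -301.0339 N (compression)
  Rx@0 = +365.3500 N
  Ry@0 = +569.8797 N
  Ry@4 = +289.7003 N

-599.444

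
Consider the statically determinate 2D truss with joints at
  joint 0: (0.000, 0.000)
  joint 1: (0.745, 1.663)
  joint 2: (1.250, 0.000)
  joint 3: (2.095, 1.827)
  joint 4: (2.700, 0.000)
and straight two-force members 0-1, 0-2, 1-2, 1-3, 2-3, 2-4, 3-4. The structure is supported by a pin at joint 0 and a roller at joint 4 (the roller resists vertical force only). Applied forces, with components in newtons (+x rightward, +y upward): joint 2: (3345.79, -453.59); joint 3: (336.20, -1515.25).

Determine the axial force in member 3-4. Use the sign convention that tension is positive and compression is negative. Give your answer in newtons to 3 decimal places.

-1699.362

N=5 nodes, M=7 members, R=3 reactions → 2N=10, M+R=10
member 0 (0-1): L=1.8222, (cx,cy)=(0.4088,0.9126)
member 1 (0-2): L=1.2500, (cx,cy)=(1.0000,0.0000)
member 2 (1-2): L=1.7380, (cx,cy)=(0.2906,-0.9569)
member 3 (1-3): L=1.3599, (cx,cy)=(0.9927,0.1206)
member 4 (2-3): L=2.0129, (cx,cy)=(0.4198,0.9076)
member 5 (2-4): L=1.4500, (cx,cy)=(1.0000,0.0000)
member 6 (3-4): L=1.9246, (cx,cy)=(0.3144,-0.9493)
solve A·x = −loads:
  F[0-1] = -389.6826 N (compression)
  F[0-2] = +3841.3060 N (tension)
  F[1-2] = +338.9331 N (tension)
  F[1-3] = -259.6938 N (compression)
  F[2-3] = +142.4380 N (tension)
  F[2-4] = +534.2056 N (tension)
  F[3-4] = -1699.3617 N (compression)
  Rx@0 = -3681.9900 N
  Ry@0 = +355.6275 N
  Ry@4 = +1613.2125 N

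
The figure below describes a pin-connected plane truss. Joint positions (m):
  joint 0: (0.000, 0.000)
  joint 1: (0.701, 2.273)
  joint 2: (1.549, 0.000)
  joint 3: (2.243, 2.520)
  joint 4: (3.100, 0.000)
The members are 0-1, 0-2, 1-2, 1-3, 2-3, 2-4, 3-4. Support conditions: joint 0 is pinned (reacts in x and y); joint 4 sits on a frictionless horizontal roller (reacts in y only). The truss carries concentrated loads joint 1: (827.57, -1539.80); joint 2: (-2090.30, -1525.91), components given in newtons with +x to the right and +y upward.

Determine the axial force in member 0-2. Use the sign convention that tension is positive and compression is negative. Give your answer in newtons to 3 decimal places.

N=5 nodes, M=7 members, R=3 reactions → 2N=10, M+R=10
member 0 (0-1): L=2.3786, (cx,cy)=(0.2947,0.9556)
member 1 (0-2): L=1.5490, (cx,cy)=(1.0000,0.0000)
member 2 (1-2): L=2.4260, (cx,cy)=(0.3495,-0.9369)
member 3 (1-3): L=1.5617, (cx,cy)=(0.9874,0.1582)
member 4 (2-3): L=2.6138, (cx,cy)=(0.2655,0.9641)
member 5 (2-4): L=1.5510, (cx,cy)=(1.0000,0.0000)
member 6 (3-4): L=2.6617, (cx,cy)=(0.3220,-0.9467)
solve A·x = −loads:
  F[0-1] = -1410.9200 N (compression)
  F[0-2] = -846.9232 N (compression)
  F[1-2] = -393.4975 N (compression)
  F[1-3] = -1119.9299 N (compression)
  F[2-3] = +1965.1190 N (tension)
  F[2-4] = +584.0700 N (tension)
  F[3-4] = -1814.0504 N (compression)
  Rx@0 = +1262.7300 N
  Ry@0 = +1348.2581 N
  Ry@4 = +1717.4519 N

-846.923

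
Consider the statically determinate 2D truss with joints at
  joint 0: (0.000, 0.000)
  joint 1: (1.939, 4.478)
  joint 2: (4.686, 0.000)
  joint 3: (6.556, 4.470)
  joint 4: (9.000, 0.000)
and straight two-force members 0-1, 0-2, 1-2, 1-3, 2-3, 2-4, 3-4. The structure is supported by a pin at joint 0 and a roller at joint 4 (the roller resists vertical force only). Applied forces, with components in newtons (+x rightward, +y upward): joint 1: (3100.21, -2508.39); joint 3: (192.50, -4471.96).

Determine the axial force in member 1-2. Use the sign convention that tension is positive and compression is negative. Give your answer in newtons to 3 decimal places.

-1124.661

N=5 nodes, M=7 members, R=3 reactions → 2N=10, M+R=10
member 0 (0-1): L=4.8798, (cx,cy)=(0.3974,0.9177)
member 1 (0-2): L=4.6860, (cx,cy)=(1.0000,0.0000)
member 2 (1-2): L=5.2534, (cx,cy)=(0.5229,-0.8524)
member 3 (1-3): L=4.6170, (cx,cy)=(1.0000,-0.0017)
member 4 (2-3): L=4.8454, (cx,cy)=(0.3859,0.9225)
member 5 (2-4): L=4.3140, (cx,cy)=(1.0000,0.0000)
member 6 (3-4): L=5.0945, (cx,cy)=(0.4797,-0.8774)
solve A·x = −loads:
  F[0-1] = -1682.7725 N (compression)
  F[0-2] = +3961.3670 N (tension)
  F[1-2] = -1124.6612 N (compression)
  F[1-3] = -3180.7901 N (compression)
  F[2-3] = +1039.1645 N (tension)
  F[2-4] = +2972.2365 N (tension)
  F[3-4] = -6195.6177 N (compression)
  Rx@0 = -3292.7100 N
  Ry@0 = +1544.2219 N
  Ry@4 = +5436.1282 N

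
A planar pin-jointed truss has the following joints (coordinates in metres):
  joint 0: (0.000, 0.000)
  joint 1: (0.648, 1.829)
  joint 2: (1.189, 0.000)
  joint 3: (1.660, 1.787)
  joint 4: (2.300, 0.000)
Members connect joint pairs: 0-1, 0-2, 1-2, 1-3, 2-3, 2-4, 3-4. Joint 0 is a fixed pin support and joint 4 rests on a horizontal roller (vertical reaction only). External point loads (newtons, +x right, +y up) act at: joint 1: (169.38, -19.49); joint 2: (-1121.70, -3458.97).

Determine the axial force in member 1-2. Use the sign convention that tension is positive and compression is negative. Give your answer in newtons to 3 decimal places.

N=5 nodes, M=7 members, R=3 reactions → 2N=10, M+R=10
member 0 (0-1): L=1.9404, (cx,cy)=(0.3340,0.9426)
member 1 (0-2): L=1.1890, (cx,cy)=(1.0000,0.0000)
member 2 (1-2): L=1.9073, (cx,cy)=(0.2836,-0.9589)
member 3 (1-3): L=1.0129, (cx,cy)=(0.9991,-0.0415)
member 4 (2-3): L=1.8480, (cx,cy)=(0.2549,0.9670)
member 5 (2-4): L=1.1110, (cx,cy)=(1.0000,0.0000)
member 6 (3-4): L=1.8981, (cx,cy)=(0.3372,-0.9414)
solve A·x = −loads:
  F[0-1] = -1644.5515 N (compression)
  F[0-2] = -403.1186 N (compression)
  F[1-2] = +1647.5282 N (tension)
  F[1-3] = -1186.9105 N (compression)
  F[2-3] = +1943.2796 N (tension)
  F[2-4] = +690.6134 N (tension)
  F[3-4] = -2048.2610 N (compression)
  Rx@0 = +952.3200 N
  Ry@0 = +1550.1379 N
  Ry@4 = +1928.3221 N

1647.528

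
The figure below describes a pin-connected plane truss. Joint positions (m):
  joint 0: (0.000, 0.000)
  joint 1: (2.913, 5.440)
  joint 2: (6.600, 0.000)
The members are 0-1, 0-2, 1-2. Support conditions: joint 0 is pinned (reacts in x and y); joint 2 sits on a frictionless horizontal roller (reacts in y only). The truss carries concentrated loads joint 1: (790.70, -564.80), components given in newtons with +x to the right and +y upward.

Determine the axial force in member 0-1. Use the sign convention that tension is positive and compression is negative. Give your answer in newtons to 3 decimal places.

381.379

N=3 nodes, M=3 members, R=3 reactions → 2N=6, M+R=6
member 0 (0-1): L=6.1708, (cx,cy)=(0.4721,0.8816)
member 1 (0-2): L=6.6000, (cx,cy)=(1.0000,0.0000)
member 2 (1-2): L=6.5717, (cx,cy)=(0.5610,-0.8278)
solve A·x = −loads:
  F[0-1] = +381.3786 N (tension)
  F[0-2] = +610.6666 N (tension)
  F[1-2] = -1088.4548 N (compression)
  Rx@0 = -790.7000 N
  Ry@0 = -336.2107 N
  Ry@2 = +901.0107 N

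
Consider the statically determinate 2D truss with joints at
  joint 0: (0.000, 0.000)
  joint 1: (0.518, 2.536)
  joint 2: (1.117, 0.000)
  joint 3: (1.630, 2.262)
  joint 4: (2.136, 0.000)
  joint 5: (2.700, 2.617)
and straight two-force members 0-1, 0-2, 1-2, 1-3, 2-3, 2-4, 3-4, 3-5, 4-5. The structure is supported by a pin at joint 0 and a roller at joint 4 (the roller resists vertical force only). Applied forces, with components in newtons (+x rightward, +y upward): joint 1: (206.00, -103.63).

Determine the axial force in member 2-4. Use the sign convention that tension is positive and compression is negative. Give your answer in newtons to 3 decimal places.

60.333

N=6 nodes, M=9 members, R=3 reactions → 2N=12, M+R=12
member 0 (0-1): L=2.5884, (cx,cy)=(0.2001,0.9798)
member 1 (0-2): L=1.1170, (cx,cy)=(1.0000,0.0000)
member 2 (1-2): L=2.6058, (cx,cy)=(0.2299,-0.9732)
member 3 (1-3): L=1.1453, (cx,cy)=(0.9710,-0.2392)
member 4 (2-3): L=2.3194, (cx,cy)=(0.2212,0.9752)
member 5 (2-4): L=1.0190, (cx,cy)=(1.0000,0.0000)
member 6 (3-4): L=2.3179, (cx,cy)=(0.2183,-0.9759)
member 7 (3-5): L=1.1274, (cx,cy)=(0.9491,0.3149)
member 8 (4-5): L=2.6771, (cx,cy)=(0.2107,0.9776)
solve A·x = −loads:
  F[0-1] = +169.5071 N (tension)
  F[0-2] = +172.0771 N (tension)
  F[1-2] = -247.9958 N (compression)
  F[1-3] = -118.5112 N (compression)
  F[2-3] = +247.4837 N (tension)
  F[2-4] = +60.3326 N (tension)
  F[3-4] = -276.3737 N (compression)
  F[3-5] = +0.0000 N (tension)
  F[4-5] = -0.0000 N (compression)
  Rx@0 = -206.0000 N
  Ry@0 = -166.0780 N
  Ry@4 = +269.7080 N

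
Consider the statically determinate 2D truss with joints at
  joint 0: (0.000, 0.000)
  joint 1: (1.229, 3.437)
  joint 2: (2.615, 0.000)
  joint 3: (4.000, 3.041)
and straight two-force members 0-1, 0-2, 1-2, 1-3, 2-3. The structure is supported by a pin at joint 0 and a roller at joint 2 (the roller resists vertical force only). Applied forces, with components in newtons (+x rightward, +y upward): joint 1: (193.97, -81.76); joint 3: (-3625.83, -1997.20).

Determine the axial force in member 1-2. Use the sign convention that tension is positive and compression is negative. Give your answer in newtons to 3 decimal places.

3482.516

N=4 nodes, M=5 members, R=3 reactions → 2N=8, M+R=8
member 0 (0-1): L=3.6501, (cx,cy)=(0.3367,0.9416)
member 1 (0-2): L=2.6150, (cx,cy)=(1.0000,0.0000)
member 2 (1-2): L=3.7059, (cx,cy)=(0.3740,-0.9274)
member 3 (1-3): L=2.7992, (cx,cy)=(0.9899,-0.1415)
member 4 (2-3): L=3.3415, (cx,cy)=(0.4145,0.9101)
solve A·x = −loads:
  F[0-1] = -3129.8485 N (compression)
  F[0-2] = -2378.0374 N (compression)
  F[1-2] = +3482.5156 N (tension)
  F[1-3] = -2576.1444 N (compression)
  F[2-3] = -2595.0529 N (compression)
  Rx@0 = +3431.8600 N
  Ry@0 = +2947.1019 N
  Ry@2 = -868.1419 N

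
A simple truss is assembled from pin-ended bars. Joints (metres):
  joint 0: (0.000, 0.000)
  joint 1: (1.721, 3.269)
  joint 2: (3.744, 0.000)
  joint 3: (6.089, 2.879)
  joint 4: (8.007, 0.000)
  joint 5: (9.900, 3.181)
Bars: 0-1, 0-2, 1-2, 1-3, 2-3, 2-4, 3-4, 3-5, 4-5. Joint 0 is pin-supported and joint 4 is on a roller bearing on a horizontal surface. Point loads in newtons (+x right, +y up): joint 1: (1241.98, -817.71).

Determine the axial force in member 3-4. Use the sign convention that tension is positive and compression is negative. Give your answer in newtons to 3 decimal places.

-820.468

N=6 nodes, M=9 members, R=3 reactions → 2N=12, M+R=12
member 0 (0-1): L=3.6943, (cx,cy)=(0.4658,0.8849)
member 1 (0-2): L=3.7440, (cx,cy)=(1.0000,0.0000)
member 2 (1-2): L=3.8443, (cx,cy)=(0.5262,-0.8503)
member 3 (1-3): L=4.3854, (cx,cy)=(0.9960,-0.0889)
member 4 (2-3): L=3.7132, (cx,cy)=(0.6315,0.7753)
member 5 (2-4): L=4.2630, (cx,cy)=(1.0000,0.0000)
member 6 (3-4): L=3.4594, (cx,cy)=(0.5544,-0.8322)
member 7 (3-5): L=3.8229, (cx,cy)=(0.9969,0.0790)
member 8 (4-5): L=3.7016, (cx,cy)=(0.5114,0.8593)
solve A·x = −loads:
  F[0-1] = -152.4453 N (compression)
  F[0-2] = +1312.9961 N (tension)
  F[1-2] = -704.0257 N (compression)
  F[1-3] = -946.2666 N (compression)
  F[2-3] = +772.1226 N (tension)
  F[2-4] = +454.8948 N (tension)
  F[3-4] = -820.4679 N (compression)
  F[3-5] = +0.0000 N (tension)
  F[4-5] = -0.0000 N (compression)
  Rx@0 = -1241.9800 N
  Ry@0 = +134.8935 N
  Ry@4 = +682.8165 N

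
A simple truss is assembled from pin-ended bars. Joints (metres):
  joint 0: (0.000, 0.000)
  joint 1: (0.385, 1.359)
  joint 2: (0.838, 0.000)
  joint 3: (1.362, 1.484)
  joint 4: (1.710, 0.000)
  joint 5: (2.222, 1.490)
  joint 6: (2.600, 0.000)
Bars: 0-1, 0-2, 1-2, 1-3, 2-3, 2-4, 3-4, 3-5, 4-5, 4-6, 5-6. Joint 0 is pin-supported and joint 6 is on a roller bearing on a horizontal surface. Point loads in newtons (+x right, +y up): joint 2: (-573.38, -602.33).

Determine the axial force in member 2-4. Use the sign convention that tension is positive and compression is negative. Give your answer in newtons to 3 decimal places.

N=7 nodes, M=11 members, R=3 reactions → 2N=14, M+R=14
member 0 (0-1): L=1.4125, (cx,cy)=(0.2726,0.9621)
member 1 (0-2): L=0.8380, (cx,cy)=(1.0000,0.0000)
member 2 (1-2): L=1.4325, (cx,cy)=(0.3162,-0.9487)
member 3 (1-3): L=0.9850, (cx,cy)=(0.9919,0.1269)
member 4 (2-3): L=1.5738, (cx,cy)=(0.3330,0.9429)
member 5 (2-4): L=0.8720, (cx,cy)=(1.0000,0.0000)
member 6 (3-4): L=1.5243, (cx,cy)=(0.2283,-0.9736)
member 7 (3-5): L=0.8600, (cx,cy)=(1.0000,0.0070)
member 8 (4-5): L=1.5755, (cx,cy)=(0.3250,0.9457)
member 9 (4-6): L=0.8900, (cx,cy)=(1.0000,0.0000)
member 10 (5-6): L=1.5372, (cx,cy)=(0.2459,-0.9693)
solve A·x = −loads:
  F[0-1] = -424.2585 N (compression)
  F[0-2] = -457.7399 N (compression)
  F[1-2] = +397.7174 N (tension)
  F[1-3] = -243.3772 N (compression)
  F[2-3] = +238.6380 N (tension)
  F[2-4] = +161.9541 N (tension)
  F[3-4] = -200.2350 N (compression)
  F[3-5] = -116.2417 N (compression)
  F[4-5] = +206.1349 N (tension)
  F[4-6] = +49.2505 N (tension)
  F[5-6] = -200.2854 N (compression)
  Rx@0 = +573.3800 N
  Ry@0 = +408.1944 N
  Ry@6 = +194.1356 N

161.954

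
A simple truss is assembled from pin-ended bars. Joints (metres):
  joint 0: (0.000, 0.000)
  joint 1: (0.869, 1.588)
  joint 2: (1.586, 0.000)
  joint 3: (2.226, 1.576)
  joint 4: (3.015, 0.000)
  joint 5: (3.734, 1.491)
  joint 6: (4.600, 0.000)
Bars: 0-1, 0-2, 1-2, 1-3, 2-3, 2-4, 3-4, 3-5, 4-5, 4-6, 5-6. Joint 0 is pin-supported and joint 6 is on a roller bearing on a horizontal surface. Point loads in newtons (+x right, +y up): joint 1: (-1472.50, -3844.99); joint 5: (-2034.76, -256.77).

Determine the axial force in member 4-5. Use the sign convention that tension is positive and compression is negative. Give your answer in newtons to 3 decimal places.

-645.134

N=7 nodes, M=11 members, R=3 reactions → 2N=14, M+R=14
member 0 (0-1): L=1.8102, (cx,cy)=(0.4801,0.8772)
member 1 (0-2): L=1.5860, (cx,cy)=(1.0000,0.0000)
member 2 (1-2): L=1.7424, (cx,cy)=(0.4115,-0.9114)
member 3 (1-3): L=1.3571, (cx,cy)=(1.0000,-0.0088)
member 4 (2-3): L=1.7010, (cx,cy)=(0.3763,0.9265)
member 5 (2-4): L=1.4290, (cx,cy)=(1.0000,0.0000)
member 6 (3-4): L=1.7625, (cx,cy)=(0.4477,-0.8942)
member 7 (3-5): L=1.5104, (cx,cy)=(0.9984,-0.0563)
member 8 (4-5): L=1.6553, (cx,cy)=(0.4344,0.9007)
member 9 (4-6): L=1.5850, (cx,cy)=(1.0000,0.0000)
member 10 (5-6): L=1.7242, (cx,cy)=(0.5022,-0.8647)
solve A·x = −loads:
  F[0-1] = -4941.4297 N (compression)
  F[0-2] = -1135.1192 N (compression)
  F[1-2] = +548.3645 N (tension)
  F[1-3] = -1125.3422 N (compression)
  F[2-3] = -539.4200 N (compression)
  F[2-4] = -706.5045 N (compression)
  F[3-4] = +649.8519 N (tension)
  F[3-5] = -1621.7431 N (compression)
  F[4-5] = -645.1342 N (compression)
  F[4-6] = -135.3662 N (compression)
  F[5-6] = +269.5210 N (tension)
  Rx@0 = +3507.2600 N
  Ry@0 = +4334.8212 N
  Ry@6 = -233.0612 N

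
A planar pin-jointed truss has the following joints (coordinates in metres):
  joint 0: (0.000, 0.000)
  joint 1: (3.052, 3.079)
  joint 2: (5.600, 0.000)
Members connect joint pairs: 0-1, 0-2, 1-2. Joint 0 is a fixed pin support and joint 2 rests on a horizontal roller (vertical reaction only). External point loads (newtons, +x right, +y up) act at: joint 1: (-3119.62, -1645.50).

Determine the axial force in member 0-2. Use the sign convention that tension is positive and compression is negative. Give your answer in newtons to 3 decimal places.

N=3 nodes, M=3 members, R=3 reactions → 2N=6, M+R=6
member 0 (0-1): L=4.3353, (cx,cy)=(0.7040,0.7102)
member 1 (0-2): L=5.6000, (cx,cy)=(1.0000,0.0000)
member 2 (1-2): L=3.9966, (cx,cy)=(0.6375,-0.7704)
solve A·x = −loads:
  F[0-1] = -3469.2879 N (compression)
  F[0-2] = -677.2900 N (compression)
  F[1-2] = +1062.3370 N (tension)
  Rx@0 = +3119.6200 N
  Ry@0 = +2463.9364 N
  Ry@2 = -818.4364 N

-677.290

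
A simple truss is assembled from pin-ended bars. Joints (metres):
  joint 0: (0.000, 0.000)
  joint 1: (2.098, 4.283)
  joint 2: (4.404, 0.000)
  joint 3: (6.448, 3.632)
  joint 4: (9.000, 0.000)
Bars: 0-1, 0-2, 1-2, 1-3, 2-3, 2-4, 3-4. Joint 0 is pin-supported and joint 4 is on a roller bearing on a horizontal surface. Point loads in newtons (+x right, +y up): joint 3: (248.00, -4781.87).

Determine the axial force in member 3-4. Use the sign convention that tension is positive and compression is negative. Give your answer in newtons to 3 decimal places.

-4309.415

N=5 nodes, M=7 members, R=3 reactions → 2N=10, M+R=10
member 0 (0-1): L=4.7692, (cx,cy)=(0.4399,0.8980)
member 1 (0-2): L=4.4040, (cx,cy)=(1.0000,0.0000)
member 2 (1-2): L=4.8643, (cx,cy)=(0.4741,-0.8805)
member 3 (1-3): L=4.3984, (cx,cy)=(0.9890,-0.1480)
member 4 (2-3): L=4.1677, (cx,cy)=(0.4904,0.8715)
member 5 (2-4): L=4.5960, (cx,cy)=(1.0000,0.0000)
member 6 (3-4): L=4.4389, (cx,cy)=(0.5749,-0.8182)
solve A·x = −loads:
  F[0-1] = -1398.4187 N (compression)
  F[0-2] = +863.1671 N (tension)
  F[1-2] = +1665.0181 N (tension)
  F[1-3] = -1420.1316 N (compression)
  F[2-3] = -1682.2476 N (compression)
  F[2-4] = +2477.5381 N (tension)
  F[3-4] = -4309.4146 N (compression)
  Rx@0 = -248.0000 N
  Ry@0 = +1255.8440 N
  Ry@4 = +3526.0260 N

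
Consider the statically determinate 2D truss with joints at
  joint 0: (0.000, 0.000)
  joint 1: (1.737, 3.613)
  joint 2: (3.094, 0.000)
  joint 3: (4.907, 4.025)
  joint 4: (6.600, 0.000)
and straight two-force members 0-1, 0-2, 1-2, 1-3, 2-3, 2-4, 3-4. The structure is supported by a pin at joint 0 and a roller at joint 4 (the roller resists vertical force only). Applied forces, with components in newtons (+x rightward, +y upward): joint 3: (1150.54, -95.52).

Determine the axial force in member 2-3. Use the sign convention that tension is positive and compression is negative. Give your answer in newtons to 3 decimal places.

663.865

N=5 nodes, M=7 members, R=3 reactions → 2N=10, M+R=10
member 0 (0-1): L=4.0089, (cx,cy)=(0.4333,0.9013)
member 1 (0-2): L=3.0940, (cx,cy)=(1.0000,0.0000)
member 2 (1-2): L=3.8594, (cx,cy)=(0.3516,-0.9361)
member 3 (1-3): L=3.1967, (cx,cy)=(0.9917,0.1289)
member 4 (2-3): L=4.4145, (cx,cy)=(0.4107,0.9118)
member 5 (2-4): L=3.5060, (cx,cy)=(1.0000,0.0000)
member 6 (3-4): L=4.3666, (cx,cy)=(0.3877,-0.9218)
solve A·x = −loads:
  F[0-1] = +751.3448 N (tension)
  F[0-2] = +824.9894 N (tension)
  F[1-2] = -646.5796 N (compression)
  F[1-3] = +557.5421 N (tension)
  F[2-3] = +663.8650 N (tension)
  F[2-4] = +325.0025 N (tension)
  F[3-4] = -838.2421 N (compression)
  Rx@0 = -1150.5400 N
  Ry@0 = -677.1527 N
  Ry@4 = +772.6727 N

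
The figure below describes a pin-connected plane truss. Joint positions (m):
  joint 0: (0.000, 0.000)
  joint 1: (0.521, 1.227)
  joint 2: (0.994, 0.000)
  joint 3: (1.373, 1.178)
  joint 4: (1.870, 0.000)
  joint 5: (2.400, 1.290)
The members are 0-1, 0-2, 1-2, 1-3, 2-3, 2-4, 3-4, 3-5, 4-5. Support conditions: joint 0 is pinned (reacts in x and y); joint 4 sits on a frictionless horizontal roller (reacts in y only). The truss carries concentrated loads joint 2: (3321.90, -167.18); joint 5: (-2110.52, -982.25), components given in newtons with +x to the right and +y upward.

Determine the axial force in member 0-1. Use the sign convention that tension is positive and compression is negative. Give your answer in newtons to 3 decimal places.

N=6 nodes, M=9 members, R=3 reactions → 2N=12, M+R=12
member 0 (0-1): L=1.3330, (cx,cy)=(0.3908,0.9205)
member 1 (0-2): L=0.9940, (cx,cy)=(1.0000,0.0000)
member 2 (1-2): L=1.3150, (cx,cy)=(0.3597,-0.9331)
member 3 (1-3): L=0.8534, (cx,cy)=(0.9984,-0.0574)
member 4 (2-3): L=1.2375, (cx,cy)=(0.3063,0.9519)
member 5 (2-4): L=0.8760, (cx,cy)=(1.0000,0.0000)
member 6 (3-4): L=1.2786, (cx,cy)=(0.3887,-0.9214)
member 7 (3-5): L=1.0331, (cx,cy)=(0.9941,0.1084)
member 8 (4-5): L=1.3946, (cx,cy)=(0.3800,0.9250)
solve A·x = −loads:
  F[0-1] = -1364.3667 N (compression)
  F[0-2] = +1744.6275 N (tension)
  F[1-2] = +1410.0546 N (tension)
  F[1-3] = -1042.1526 N (compression)
  F[2-3] = -1206.4790 N (compression)
  F[2-4] = -700.5774 N (compression)
  F[3-4] = +970.0692 N (tension)
  F[3-5] = -1797.6243 N (compression)
  F[4-5] = -851.2282 N (compression)
  Rx@0 = -1211.3800 N
  Ry@0 = +1255.8438 N
  Ry@4 = -106.4138 N

-1364.367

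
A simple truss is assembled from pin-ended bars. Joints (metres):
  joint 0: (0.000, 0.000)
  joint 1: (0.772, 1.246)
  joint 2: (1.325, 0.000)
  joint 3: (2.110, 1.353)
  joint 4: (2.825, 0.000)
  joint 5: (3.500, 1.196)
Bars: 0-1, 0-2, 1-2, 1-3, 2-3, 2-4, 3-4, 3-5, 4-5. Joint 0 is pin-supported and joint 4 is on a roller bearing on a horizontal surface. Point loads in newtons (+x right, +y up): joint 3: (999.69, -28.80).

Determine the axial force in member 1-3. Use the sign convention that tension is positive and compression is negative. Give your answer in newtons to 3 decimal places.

N=6 nodes, M=9 members, R=3 reactions → 2N=12, M+R=12
member 0 (0-1): L=1.4658, (cx,cy)=(0.5267,0.8501)
member 1 (0-2): L=1.3250, (cx,cy)=(1.0000,0.0000)
member 2 (1-2): L=1.3632, (cx,cy)=(0.4057,-0.9140)
member 3 (1-3): L=1.3423, (cx,cy)=(0.9968,0.0797)
member 4 (2-3): L=1.5642, (cx,cy)=(0.5018,0.8650)
member 5 (2-4): L=1.5000, (cx,cy)=(1.0000,0.0000)
member 6 (3-4): L=1.5303, (cx,cy)=(0.4672,-0.8841)
member 7 (3-5): L=1.3988, (cx,cy)=(0.9937,-0.1122)
member 8 (4-5): L=1.3733, (cx,cy)=(0.4915,0.8709)
solve A·x = −loads:
  F[0-1] = +554.6662 N (tension)
  F[0-2] = +707.5565 N (tension)
  F[1-2] = -473.4870 N (compression)
  F[1-3] = +485.7550 N (tension)
  F[2-3] = +500.3452 N (tension)
  F[2-4] = +264.3864 N (tension)
  F[3-4] = -565.8627 N (compression)
  F[3-5] = +0.0000 N (tension)
  F[4-5] = -0.0000 N (compression)
  Rx@0 = -999.6900 N
  Ry@0 = -471.5004 N
  Ry@4 = +500.3004 N

485.755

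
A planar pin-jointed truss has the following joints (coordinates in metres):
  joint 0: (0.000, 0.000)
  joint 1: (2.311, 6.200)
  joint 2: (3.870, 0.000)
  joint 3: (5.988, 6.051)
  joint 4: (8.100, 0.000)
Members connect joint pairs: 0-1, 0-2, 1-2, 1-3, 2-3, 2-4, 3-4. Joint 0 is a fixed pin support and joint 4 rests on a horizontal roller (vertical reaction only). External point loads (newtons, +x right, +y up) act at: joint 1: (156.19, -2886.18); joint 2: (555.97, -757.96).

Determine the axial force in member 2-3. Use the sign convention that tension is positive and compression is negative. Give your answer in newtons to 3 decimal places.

N=5 nodes, M=7 members, R=3 reactions → 2N=10, M+R=10
member 0 (0-1): L=6.6167, (cx,cy)=(0.3493,0.9370)
member 1 (0-2): L=3.8700, (cx,cy)=(1.0000,0.0000)
member 2 (1-2): L=6.3930, (cx,cy)=(0.2439,-0.9698)
member 3 (1-3): L=3.6800, (cx,cy)=(0.9992,-0.0405)
member 4 (2-3): L=6.4110, (cx,cy)=(0.3304,0.9439)
member 5 (2-4): L=4.2300, (cx,cy)=(1.0000,0.0000)
member 6 (3-4): L=6.4090, (cx,cy)=(0.3295,-0.9441)
solve A·x = −loads:
  F[0-1] = -2496.2020 N (compression)
  F[0-2] = +1584.0029 N (tension)
  F[1-2] = -526.6259 N (compression)
  F[1-3] = -900.3480 N (compression)
  F[2-3] = +1344.1604 N (tension)
  F[2-4] = +455.5377 N (tension)
  F[3-4] = -1382.3562 N (compression)
  Rx@0 = -712.1600 N
  Ry@0 = +2338.9986 N
  Ry@4 = +1305.1414 N

1344.160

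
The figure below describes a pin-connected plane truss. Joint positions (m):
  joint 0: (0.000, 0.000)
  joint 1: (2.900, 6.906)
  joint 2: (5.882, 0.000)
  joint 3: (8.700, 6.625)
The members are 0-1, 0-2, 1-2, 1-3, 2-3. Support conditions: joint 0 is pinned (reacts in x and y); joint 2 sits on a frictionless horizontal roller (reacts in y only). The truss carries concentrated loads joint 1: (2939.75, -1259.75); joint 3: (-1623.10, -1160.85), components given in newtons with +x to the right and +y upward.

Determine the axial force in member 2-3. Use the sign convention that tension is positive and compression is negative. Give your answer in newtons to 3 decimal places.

-1319.760

N=4 nodes, M=5 members, R=3 reactions → 2N=8, M+R=8
member 0 (0-1): L=7.4902, (cx,cy)=(0.3872,0.9220)
member 1 (0-2): L=5.8820, (cx,cy)=(1.0000,0.0000)
member 2 (1-2): L=7.5223, (cx,cy)=(0.3964,-0.9181)
member 3 (1-3): L=5.8068, (cx,cy)=(0.9988,-0.0484)
member 4 (2-3): L=7.1994, (cx,cy)=(0.3914,0.9202)
solve A·x = −loads:
  F[0-1] = +1671.2462 N (tension)
  F[0-2] = +669.5878 N (tension)
  F[1-2] = -2992.1952 N (compression)
  F[1-3] = -1107.8174 N (compression)
  F[2-3] = -1319.7598 N (compression)
  Rx@0 = -1316.6500 N
  Ry@0 = -1540.9005 N
  Ry@2 = +3961.5005 N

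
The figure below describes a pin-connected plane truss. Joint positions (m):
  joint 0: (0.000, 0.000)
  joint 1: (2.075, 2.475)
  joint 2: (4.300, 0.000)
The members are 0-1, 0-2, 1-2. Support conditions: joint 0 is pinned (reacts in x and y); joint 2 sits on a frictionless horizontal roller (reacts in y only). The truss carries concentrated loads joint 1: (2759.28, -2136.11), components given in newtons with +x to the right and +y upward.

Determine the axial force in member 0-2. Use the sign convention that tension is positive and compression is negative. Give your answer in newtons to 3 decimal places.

N=3 nodes, M=3 members, R=3 reactions → 2N=6, M+R=6
member 0 (0-1): L=3.2297, (cx,cy)=(0.6425,0.7663)
member 1 (0-2): L=4.3000, (cx,cy)=(1.0000,0.0000)
member 2 (1-2): L=3.3281, (cx,cy)=(0.6685,-0.7437)
solve A·x = −loads:
  F[0-1] = +630.1297 N (tension)
  F[0-2] = +2354.4433 N (tension)
  F[1-2] = -3521.7182 N (compression)
  Rx@0 = -2759.2800 N
  Ry@0 = -482.8775 N
  Ry@2 = +2618.9875 N

2354.443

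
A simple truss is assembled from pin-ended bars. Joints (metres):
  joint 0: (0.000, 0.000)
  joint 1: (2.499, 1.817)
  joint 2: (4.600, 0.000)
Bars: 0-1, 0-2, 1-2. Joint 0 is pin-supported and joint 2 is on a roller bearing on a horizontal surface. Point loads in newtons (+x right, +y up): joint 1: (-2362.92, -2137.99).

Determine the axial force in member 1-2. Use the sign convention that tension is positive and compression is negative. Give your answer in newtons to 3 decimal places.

-348.755

N=3 nodes, M=3 members, R=3 reactions → 2N=6, M+R=6
member 0 (0-1): L=3.0897, (cx,cy)=(0.8088,0.5881)
member 1 (0-2): L=4.6000, (cx,cy)=(1.0000,0.0000)
member 2 (1-2): L=2.7777, (cx,cy)=(0.7564,-0.6541)
solve A·x = −loads:
  F[0-1] = -3247.6394 N (compression)
  F[0-2] = +263.7904 N (tension)
  F[1-2] = -348.7550 N (compression)
  Rx@0 = +2362.9200 N
  Ry@0 = +1909.8571 N
  Ry@2 = +228.1329 N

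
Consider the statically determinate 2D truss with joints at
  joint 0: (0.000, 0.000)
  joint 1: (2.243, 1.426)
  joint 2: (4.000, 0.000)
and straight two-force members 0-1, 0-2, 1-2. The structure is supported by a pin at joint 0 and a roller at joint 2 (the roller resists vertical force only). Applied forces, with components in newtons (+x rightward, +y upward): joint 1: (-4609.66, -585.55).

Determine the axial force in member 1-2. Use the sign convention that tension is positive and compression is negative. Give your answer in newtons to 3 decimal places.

2086.711

N=3 nodes, M=3 members, R=3 reactions → 2N=6, M+R=6
member 0 (0-1): L=2.6579, (cx,cy)=(0.8439,0.5365)
member 1 (0-2): L=4.0000, (cx,cy)=(1.0000,0.0000)
member 2 (1-2): L=2.2629, (cx,cy)=(0.7765,-0.6302)
solve A·x = −loads:
  F[0-1] = -3542.4236 N (compression)
  F[0-2] = -1620.2308 N (compression)
  F[1-2] = +2086.7113 N (tension)
  Rx@0 = +4609.6600 N
  Ry@0 = +1900.5466 N
  Ry@2 = -1314.9966 N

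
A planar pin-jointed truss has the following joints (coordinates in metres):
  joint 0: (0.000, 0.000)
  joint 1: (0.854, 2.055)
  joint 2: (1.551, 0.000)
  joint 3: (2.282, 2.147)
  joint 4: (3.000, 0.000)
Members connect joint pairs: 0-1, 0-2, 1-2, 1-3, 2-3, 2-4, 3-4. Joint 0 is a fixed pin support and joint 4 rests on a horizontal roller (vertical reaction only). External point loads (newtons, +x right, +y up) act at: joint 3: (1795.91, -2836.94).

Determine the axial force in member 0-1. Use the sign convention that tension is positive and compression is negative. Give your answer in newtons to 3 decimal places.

N=5 nodes, M=7 members, R=3 reactions → 2N=10, M+R=10
member 0 (0-1): L=2.2254, (cx,cy)=(0.3838,0.9234)
member 1 (0-2): L=1.5510, (cx,cy)=(1.0000,0.0000)
member 2 (1-2): L=2.1700, (cx,cy)=(0.3212,-0.9470)
member 3 (1-3): L=1.4310, (cx,cy)=(0.9979,0.0643)
member 4 (2-3): L=2.2680, (cx,cy)=(0.3223,0.9466)
member 5 (2-4): L=1.4490, (cx,cy)=(1.0000,0.0000)
member 6 (3-4): L=2.2639, (cx,cy)=(0.3172,-0.9484)
solve A·x = −loads:
  F[0-1] = +656.5685 N (tension)
  F[0-2] = +1543.9494 N (tension)
  F[1-2] = -609.7581 N (compression)
  F[1-3] = +448.7436 N (tension)
  F[2-3] = +610.0001 N (tension)
  F[2-4] = +1151.4883 N (tension)
  F[3-4] = -3630.6773 N (compression)
  Rx@0 = -1795.9100 N
  Ry@0 = -606.2986 N
  Ry@4 = +3443.2386 N

656.568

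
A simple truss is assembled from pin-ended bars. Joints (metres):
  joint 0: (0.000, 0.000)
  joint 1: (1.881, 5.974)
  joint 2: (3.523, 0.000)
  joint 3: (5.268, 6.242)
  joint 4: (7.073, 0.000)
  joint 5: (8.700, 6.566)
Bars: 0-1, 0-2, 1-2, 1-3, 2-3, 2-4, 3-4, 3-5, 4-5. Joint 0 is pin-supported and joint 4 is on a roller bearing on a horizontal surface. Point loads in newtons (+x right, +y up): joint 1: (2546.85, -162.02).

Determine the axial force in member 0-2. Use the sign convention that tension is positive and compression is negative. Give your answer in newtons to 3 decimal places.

1906.986

N=6 nodes, M=9 members, R=3 reactions → 2N=12, M+R=12
member 0 (0-1): L=6.2631, (cx,cy)=(0.3003,0.9538)
member 1 (0-2): L=3.5230, (cx,cy)=(1.0000,0.0000)
member 2 (1-2): L=6.1956, (cx,cy)=(0.2650,-0.9642)
member 3 (1-3): L=3.3976, (cx,cy)=(0.9969,0.0789)
member 4 (2-3): L=6.4813, (cx,cy)=(0.2692,0.9631)
member 5 (2-4): L=3.5500, (cx,cy)=(1.0000,0.0000)
member 6 (3-4): L=6.4977, (cx,cy)=(0.2778,-0.9606)
member 7 (3-5): L=3.4473, (cx,cy)=(0.9956,0.0940)
member 8 (4-5): L=6.7646, (cx,cy)=(0.2405,0.9706)
solve A·x = −loads:
  F[0-1] = +2130.5443 N (tension)
  F[0-2] = +1906.9859 N (tension)
  F[1-2] = -2380.3034 N (compression)
  F[1-3] = -1280.1253 N (compression)
  F[2-3] = +2383.1851 N (tension)
  F[2-4] = +634.4998 N (tension)
  F[3-4] = -2284.1068 N (compression)
  F[3-5] = +0.0000 N (tension)
  F[4-5] = +0.0000 N (tension)
  Rx@0 = -2546.8500 N
  Ry@0 = -2032.1892 N
  Ry@4 = +2194.2092 N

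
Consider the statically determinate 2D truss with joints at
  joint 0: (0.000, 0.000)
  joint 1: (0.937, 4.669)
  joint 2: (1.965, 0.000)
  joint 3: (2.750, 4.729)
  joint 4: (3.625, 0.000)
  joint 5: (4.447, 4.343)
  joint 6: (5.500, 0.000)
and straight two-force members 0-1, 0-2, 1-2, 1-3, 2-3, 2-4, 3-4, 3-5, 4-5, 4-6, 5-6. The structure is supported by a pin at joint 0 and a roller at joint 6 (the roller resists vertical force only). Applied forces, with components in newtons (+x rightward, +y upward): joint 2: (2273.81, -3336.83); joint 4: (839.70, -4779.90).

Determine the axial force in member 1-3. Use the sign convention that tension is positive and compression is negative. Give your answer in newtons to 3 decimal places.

N=7 nodes, M=11 members, R=3 reactions → 2N=14, M+R=14
member 0 (0-1): L=4.7621, (cx,cy)=(0.1968,0.9805)
member 1 (0-2): L=1.9650, (cx,cy)=(1.0000,0.0000)
member 2 (1-2): L=4.7808, (cx,cy)=(0.2150,-0.9766)
member 3 (1-3): L=1.8140, (cx,cy)=(0.9995,0.0331)
member 4 (2-3): L=4.7937, (cx,cy)=(0.1638,0.9865)
member 5 (2-4): L=1.6600, (cx,cy)=(1.0000,0.0000)
member 6 (3-4): L=4.8093, (cx,cy)=(0.1819,-0.9833)
member 7 (3-5): L=1.7403, (cx,cy)=(0.9751,-0.2218)
member 8 (4-5): L=4.4201, (cx,cy)=(0.1860,0.9826)
member 9 (4-6): L=1.8750, (cx,cy)=(1.0000,0.0000)
member 10 (5-6): L=4.4688, (cx,cy)=(0.2356,-0.9718)
solve A·x = −loads:
  F[0-1] = -3849.4347 N (compression)
  F[0-2] = +3870.9333 N (tension)
  F[1-2] = +3811.1446 N (tension)
  F[1-3] = -1577.7794 N (compression)
  F[2-3] = -390.4366 N (compression)
  F[2-4] = +2480.5526 N (tension)
  F[3-4] = +860.5583 N (tension)
  F[3-5] = -1843.3341 N (compression)
  F[4-5] = +4003.5437 N (tension)
  F[4-6] = +1052.8902 N (tension)
  F[5-6] = -4468.3657 N (compression)
  Rx@0 = -3113.5100 N
  Ry@0 = +3774.1830 N
  Ry@6 = +4342.5470 N

-1577.779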